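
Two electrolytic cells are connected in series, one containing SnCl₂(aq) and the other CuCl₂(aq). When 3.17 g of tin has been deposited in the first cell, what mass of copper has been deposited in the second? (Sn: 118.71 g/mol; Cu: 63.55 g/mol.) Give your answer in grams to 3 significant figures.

n(Sn) = 3.17 / 118.71 = 0.02670 mol
Sn²⁺ + 2e⁻ → Sn, so n(e⁻) = 2 × 0.02670 = 0.05340 mol
Since the cells are in series, n(e⁻) in the Cu cell is also 0.05340 mol.
Cu²⁺ + 2e⁻ → Cu, so n(Cu) = 0.05340 / 2 = 0.02670 mol
m(Cu) = 0.02670 × 63.55 = 1.70 g

1.70 g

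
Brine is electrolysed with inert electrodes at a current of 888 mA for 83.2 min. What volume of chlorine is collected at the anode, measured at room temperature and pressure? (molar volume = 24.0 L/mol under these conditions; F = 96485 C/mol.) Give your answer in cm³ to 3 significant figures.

551 cm³

Q = 0.888 A × 4992 s = 4433 C
n(e⁻) = 4433 / 96485 = 0.04594 mol
2Cl⁻ → Cl₂ + 2e⁻, so n(Cl₂) = 0.04594 / 2 = 0.02297 mol
V = 0.02297 × 24.0 = 0.5513 L
= 551 cm³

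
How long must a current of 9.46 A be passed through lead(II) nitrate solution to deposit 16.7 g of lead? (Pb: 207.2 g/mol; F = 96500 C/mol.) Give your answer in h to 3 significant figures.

n(Pb) = 16.7 / 207.2 = 0.08060 mol
Pb²⁺ + 2e⁻ → Pb, so n(e⁻) = 2 × 0.08060 = 0.1612 mol
Q = 0.1612 × 96500 = 15560 C
t = Q / I = 15560 / 9.46 = 1645 s = 0.457 h

0.457 h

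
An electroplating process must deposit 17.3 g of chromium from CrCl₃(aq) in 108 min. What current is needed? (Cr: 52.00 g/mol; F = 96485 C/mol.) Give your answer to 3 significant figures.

n(Cr) = 17.3 / 52.00 = 0.3327 mol
Cr³⁺ + 3e⁻ → Cr, so n(e⁻) = 3 × 0.3327 = 0.9981 mol
Q = 0.9981 × 96485 = 96300 C
I = Q / t = 96300 / 6480 s = 14.9 A

14.9 A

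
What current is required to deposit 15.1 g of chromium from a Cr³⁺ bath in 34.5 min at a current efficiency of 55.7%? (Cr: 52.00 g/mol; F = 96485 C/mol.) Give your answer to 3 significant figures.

72.9 A

n(Cr) = 15.1 / 52.00 = 0.2904 mol
Cr³⁺ + 3e⁻ → Cr, so n(e⁻) = 3 × 0.2904 = 0.8712 mol
Q = 0.8712 × 96485 / 0.557 = 1.509×10^5 C
I = Q / t = 1.509×10^5 / 2070 s = 72.9 A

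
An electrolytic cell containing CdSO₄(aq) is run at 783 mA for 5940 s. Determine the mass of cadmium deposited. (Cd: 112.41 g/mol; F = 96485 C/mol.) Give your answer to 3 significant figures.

2.71 g

Charge passed = 0.783 × 5940 = 4651 C
n(e⁻) = 4651 / 96485 = 0.04820 mol
Cd²⁺ + 2e⁻ → Cd, so n(Cd) = 0.04820 / 2 = 0.02410 mol
m = 0.02410 × 112.41 = 2.71 g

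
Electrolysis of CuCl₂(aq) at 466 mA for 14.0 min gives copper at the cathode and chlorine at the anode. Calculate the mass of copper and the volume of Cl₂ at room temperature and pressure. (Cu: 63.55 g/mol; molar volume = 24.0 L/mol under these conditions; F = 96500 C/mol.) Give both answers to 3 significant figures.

0.129 g Cu; 0.0487 L Cl₂

Q = 0.466 × 840 = 391.4 C; n(e⁻) = 391.4 / 96500 = 0.004056 mol
Cathode: Cu²⁺ + 2e⁻ → Cu → n(Cu) = 0.004056/2 = 0.002028 mol → 0.129 g
Anode: 2Cl⁻ → Cl₂ + 2e⁻ → n(Cl₂) = 0.004056/2 = 0.002028 mol → 0.0487 L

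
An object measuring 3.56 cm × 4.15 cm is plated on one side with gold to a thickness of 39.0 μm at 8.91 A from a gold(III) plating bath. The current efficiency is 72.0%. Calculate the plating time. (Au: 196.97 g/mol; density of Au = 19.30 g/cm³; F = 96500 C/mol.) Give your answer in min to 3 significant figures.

4.25 min

Plated area = 3.56 × 4.15 = 14.77 cm²
Volume = 14.77 × 39.0×10⁻⁴ cm = 0.05760 cm³
m(Au) = 0.05760 × 19.30 = 1.112 g
n(Au) = 1.112 / 196.97 = 0.005646 mol; n(e⁻) = 3 × 0.005646 = 0.01694 mol
Q = 0.01694 × 96500 / 0.720 = 2270 C
t = 2270 / 8.91 = 254.8 s = 4.25 min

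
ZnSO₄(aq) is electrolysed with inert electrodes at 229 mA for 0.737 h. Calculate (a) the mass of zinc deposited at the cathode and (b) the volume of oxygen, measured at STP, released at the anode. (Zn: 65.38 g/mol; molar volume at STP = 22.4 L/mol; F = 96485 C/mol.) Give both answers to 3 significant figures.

0.206 g Zn; 0.0353 L O₂

Q = 0.229 × 2653.2 = 607.6 C; n(e⁻) = 607.6 / 96485 = 0.006297 mol
Cathode: Zn²⁺ + 2e⁻ → Zn → n(Zn) = 0.006297/2 = 0.003149 mol → 0.206 g
Anode: 2H₂O → O₂ + 4H⁺ + 4e⁻ → n(O₂) = 0.006297/4 = 0.001574 mol → 0.0353 L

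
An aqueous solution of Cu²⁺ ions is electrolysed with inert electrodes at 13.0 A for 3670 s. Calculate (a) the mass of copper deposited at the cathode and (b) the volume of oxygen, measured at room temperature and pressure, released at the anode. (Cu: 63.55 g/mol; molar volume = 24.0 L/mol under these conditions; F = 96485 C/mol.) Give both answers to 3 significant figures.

Q = 13.0 × 3670 = 47710 C; n(e⁻) = 47710 / 96485 = 0.4945 mol
Cathode: Cu²⁺ + 2e⁻ → Cu → n(Cu) = 0.4945/2 = 0.2473 mol → 15.7 g
Anode: 2H₂O → O₂ + 4H⁺ + 4e⁻ → n(O₂) = 0.4945/4 = 0.1236 mol → 2.97 L

15.7 g Cu; 2.97 L O₂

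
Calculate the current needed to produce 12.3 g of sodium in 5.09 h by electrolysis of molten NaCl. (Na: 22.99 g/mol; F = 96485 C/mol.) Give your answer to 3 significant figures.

n(Na) = 12.3 / 22.99 = 0.5350 mol
Na⁺ + e⁻ → Na, so n(e⁻) = 0.5350 mol
Q = 0.5350 × 96485 = 51620 C
I = Q / t = 51620 / 18324 s = 2.82 A

2.82 A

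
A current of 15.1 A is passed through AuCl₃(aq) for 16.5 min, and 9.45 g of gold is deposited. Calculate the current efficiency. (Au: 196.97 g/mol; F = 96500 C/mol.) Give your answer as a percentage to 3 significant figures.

Q = 15.1 × 990 = 14950 C
n(e⁻) = 14950 / 96500 = 0.1549 mol
Au³⁺ + 3e⁻ → Au, so theoretical n(Au) = 0.05163 mol → 10.17 g
Efficiency = 9.45 / 10.17 = 0.9292 = 92.9%

92.9%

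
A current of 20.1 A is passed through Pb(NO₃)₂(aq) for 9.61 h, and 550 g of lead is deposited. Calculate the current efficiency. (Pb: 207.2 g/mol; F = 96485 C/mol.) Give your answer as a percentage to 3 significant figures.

Q = 20.1 × 34596 = 6.954×10^5 C
n(e⁻) = 6.954×10^5 / 96485 = 7.207 mol
Pb²⁺ + 2e⁻ → Pb, so theoretical n(Pb) = 3.604 mol → 746.7 g
Efficiency = 550 / 746.7 = 0.7366 = 73.7%

73.7%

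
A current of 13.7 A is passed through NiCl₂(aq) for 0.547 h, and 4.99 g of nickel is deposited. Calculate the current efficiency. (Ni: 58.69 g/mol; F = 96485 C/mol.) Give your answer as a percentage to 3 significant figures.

Q = 13.7 × 1969.2 = 26980 C
n(e⁻) = 26980 / 96485 = 0.2796 mol
Ni²⁺ + 2e⁻ → Ni, so theoretical n(Ni) = 0.1398 mol → 8.205 g
Efficiency = 4.99 / 8.205 = 0.6082 = 60.8%

60.8%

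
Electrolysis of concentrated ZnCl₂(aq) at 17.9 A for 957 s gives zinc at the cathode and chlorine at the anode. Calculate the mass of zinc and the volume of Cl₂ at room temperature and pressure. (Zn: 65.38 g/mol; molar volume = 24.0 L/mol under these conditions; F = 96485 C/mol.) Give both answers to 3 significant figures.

Q = 17.9 × 957 = 17130 C; n(e⁻) = 17130 / 96485 = 0.1775 mol
Cathode: Zn²⁺ + 2e⁻ → Zn → n(Zn) = 0.1775/2 = 0.08875 mol → 5.80 g
Anode: 2Cl⁻ → Cl₂ + 2e⁻ → n(Cl₂) = 0.1775/2 = 0.08875 mol → 2.13 L

5.80 g Zn; 2.13 L Cl₂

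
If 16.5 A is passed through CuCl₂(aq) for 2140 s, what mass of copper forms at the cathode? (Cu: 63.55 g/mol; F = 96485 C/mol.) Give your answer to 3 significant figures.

11.6 g

Q = 16.5 A × 2140 s = 35310 C
n(e⁻) = Q/F = 35310/96485 = 0.3660 mol
Cu²⁺ + 2e⁻ → Cu, so n(Cu) = 0.3660 / 2 = 0.1830 mol
m = 0.1830 × 63.55 = 11.6 g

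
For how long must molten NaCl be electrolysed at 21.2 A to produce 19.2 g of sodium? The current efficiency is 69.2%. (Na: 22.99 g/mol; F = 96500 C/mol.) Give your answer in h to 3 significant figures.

n(Na) = 19.2 / 22.99 = 0.8351 mol
Na⁺ + e⁻ → Na, so n(e⁻) = 0.8351 mol
Q = 0.8351 × 96500 / 0.692 = 1.165×10^5 C
t = Q / I = 1.165×10^5 / 21.2 = 5495 s = 1.53 h

1.53 h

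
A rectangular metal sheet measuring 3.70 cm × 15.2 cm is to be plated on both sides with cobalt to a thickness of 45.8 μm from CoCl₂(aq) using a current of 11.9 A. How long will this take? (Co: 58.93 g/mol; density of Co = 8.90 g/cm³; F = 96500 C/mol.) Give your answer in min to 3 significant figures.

21.0 min

Plated area = 2 × 3.70 × 15.2 = 112.5 cm²
Volume = 112.5 × 45.8×10⁻⁴ cm = 0.5153 cm³
m(Co) = 0.5153 × 8.90 = 4.586 g
n(Co) = 4.586 / 58.93 = 0.07782 mol; n(e⁻) = 2 × 0.07782 = 0.1556 mol
Q = 0.1556 × 96500 = 15020 C
t = 15020 / 11.9 = 1262 s = 21.0 min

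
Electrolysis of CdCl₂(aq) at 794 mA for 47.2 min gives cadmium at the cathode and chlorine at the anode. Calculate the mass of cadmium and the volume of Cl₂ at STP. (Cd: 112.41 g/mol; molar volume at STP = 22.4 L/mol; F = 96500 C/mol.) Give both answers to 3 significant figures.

1.31 g Cd; 0.261 L Cl₂

Q = 0.794 × 2832 = 2249 C; n(e⁻) = 2249 / 96500 = 0.02331 mol
Cathode: Cd²⁺ + 2e⁻ → Cd → n(Cd) = 0.02331/2 = 0.01166 mol → 1.31 g
Anode: 2Cl⁻ → Cl₂ + 2e⁻ → n(Cl₂) = 0.02331/2 = 0.01166 mol → 0.261 L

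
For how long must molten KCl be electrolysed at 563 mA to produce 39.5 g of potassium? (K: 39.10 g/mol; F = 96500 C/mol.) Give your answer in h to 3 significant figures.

48.1 h

n(K) = 39.5 / 39.10 = 1.010 mol
K⁺ + e⁻ → K, so n(e⁻) = 1.010 mol
Q = 1.010 × 96500 = 97470 C
t = Q / I = 97470 / 0.563 = 1.731×10^5 s = 48.1 h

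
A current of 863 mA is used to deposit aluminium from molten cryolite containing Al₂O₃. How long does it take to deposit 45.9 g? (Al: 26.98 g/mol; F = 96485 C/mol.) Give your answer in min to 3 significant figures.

n(Al) = 45.9 / 26.98 = 1.701 mol
Al³⁺ + 3e⁻ → Al, so n(e⁻) = 3 × 1.701 = 5.103 mol
Q = 5.103 × 96485 = 4.924×10^5 C
t = Q / I = 4.924×10^5 / 0.863 = 5.706×10^5 s = 9510 min

9510 min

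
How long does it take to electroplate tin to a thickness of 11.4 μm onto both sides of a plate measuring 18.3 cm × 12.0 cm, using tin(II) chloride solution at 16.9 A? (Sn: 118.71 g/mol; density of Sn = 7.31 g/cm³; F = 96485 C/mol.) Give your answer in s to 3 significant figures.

Plated area = 2 × 18.3 × 12.0 = 439.2 cm²
Volume = 439.2 × 11.4×10⁻⁴ cm = 0.5007 cm³
m(Sn) = 0.5007 × 7.31 = 3.660 g
n(Sn) = 3.660 / 118.71 = 0.03083 mol; n(e⁻) = 2 × 0.03083 = 0.06166 mol
Q = 0.06166 × 96485 = 5949 C
t = 5949 / 16.9 = 352.0 s

352 s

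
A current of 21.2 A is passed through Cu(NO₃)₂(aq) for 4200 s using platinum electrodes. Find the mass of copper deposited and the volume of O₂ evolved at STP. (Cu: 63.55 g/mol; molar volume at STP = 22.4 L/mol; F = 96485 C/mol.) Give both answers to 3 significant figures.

Q = 21.2 × 4200 = 89040 C; n(e⁻) = 89040 / 96485 = 0.9228 mol
Cathode: Cu²⁺ + 2e⁻ → Cu → n(Cu) = 0.9228/2 = 0.4614 mol → 29.3 g
Anode: 2H₂O → O₂ + 4H⁺ + 4e⁻ → n(O₂) = 0.9228/4 = 0.2307 mol → 5.17 L

29.3 g Cu; 5.17 L O₂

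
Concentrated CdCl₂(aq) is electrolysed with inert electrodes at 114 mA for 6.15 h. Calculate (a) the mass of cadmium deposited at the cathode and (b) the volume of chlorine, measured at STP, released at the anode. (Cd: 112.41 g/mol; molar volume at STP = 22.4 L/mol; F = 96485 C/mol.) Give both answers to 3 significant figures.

Q = 0.114 × 22140 = 2524 C; n(e⁻) = 2524 / 96485 = 0.02616 mol
Cathode: Cd²⁺ + 2e⁻ → Cd → n(Cd) = 0.02616/2 = 0.01308 mol → 1.47 g
Anode: 2Cl⁻ → Cl₂ + 2e⁻ → n(Cl₂) = 0.02616/2 = 0.01308 mol → 0.293 L

1.47 g Cd; 0.293 L Cl₂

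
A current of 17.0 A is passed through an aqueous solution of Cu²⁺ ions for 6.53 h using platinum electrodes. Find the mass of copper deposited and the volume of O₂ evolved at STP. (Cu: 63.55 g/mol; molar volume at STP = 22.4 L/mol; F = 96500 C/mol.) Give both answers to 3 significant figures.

Q = 17.0 × 23508 = 3.996×10^5 C; n(e⁻) = 3.996×10^5 / 96500 = 4.141 mol
Cathode: Cu²⁺ + 2e⁻ → Cu → n(Cu) = 4.141/2 = 2.071 mol → 132 g
Anode: 2H₂O → O₂ + 4H⁺ + 4e⁻ → n(O₂) = 4.141/4 = 1.035 mol → 23.2 L

132 g Cu; 23.2 L O₂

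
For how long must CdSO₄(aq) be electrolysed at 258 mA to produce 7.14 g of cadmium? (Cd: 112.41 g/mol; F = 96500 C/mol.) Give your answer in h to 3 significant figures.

13.2 h

n(Cd) = 7.14 / 112.41 = 0.06352 mol
Cd²⁺ + 2e⁻ → Cd, so n(e⁻) = 2 × 0.06352 = 0.1270 mol
Q = 0.1270 × 96500 = 12260 C
t = Q / I = 12260 / 0.258 = 47520 s = 13.2 h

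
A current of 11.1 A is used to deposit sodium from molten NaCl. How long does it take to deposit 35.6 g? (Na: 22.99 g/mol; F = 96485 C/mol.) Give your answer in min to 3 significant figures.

n(Na) = 35.6 / 22.99 = 1.548 mol
Na⁺ + e⁻ → Na, so n(e⁻) = 1.548 mol
Q = 1.548 × 96485 = 1.494×10^5 C
t = Q / I = 1.494×10^5 / 11.1 = 13460 s = 224 min

224 min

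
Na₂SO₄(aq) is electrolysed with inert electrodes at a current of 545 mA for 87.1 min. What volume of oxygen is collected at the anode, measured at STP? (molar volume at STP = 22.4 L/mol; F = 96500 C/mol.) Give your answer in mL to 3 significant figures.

165 mL

Q = 0.545 A × 5226 s = 2848 C
n(e⁻) = 2848 / 96500 = 0.02951 mol
2H₂O → O₂ + 4H⁺ + 4e⁻, so n(O₂) = 0.02951 / 4 = 0.007378 mol
V = 0.007378 × 22.4 = 0.1653 L
= 165 mL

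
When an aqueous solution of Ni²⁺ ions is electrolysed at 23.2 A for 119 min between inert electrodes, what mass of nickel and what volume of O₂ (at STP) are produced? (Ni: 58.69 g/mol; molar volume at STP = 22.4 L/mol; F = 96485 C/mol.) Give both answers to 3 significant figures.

Q = 23.2 × 7140 = 1.656×10^5 C; n(e⁻) = 1.656×10^5 / 96485 = 1.716 mol
Cathode: Ni²⁺ + 2e⁻ → Ni → n(Ni) = 1.716/2 = 0.8580 mol → 50.4 g
Anode: 2H₂O → O₂ + 4H⁺ + 4e⁻ → n(O₂) = 1.716/4 = 0.4290 mol → 9.61 L

50.4 g Ni; 9.61 L O₂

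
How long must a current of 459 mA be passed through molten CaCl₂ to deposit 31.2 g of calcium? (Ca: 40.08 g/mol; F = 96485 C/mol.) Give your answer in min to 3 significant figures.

5450 min

n(Ca) = 31.2 / 40.08 = 0.7784 mol
Ca²⁺ + 2e⁻ → Ca, so n(e⁻) = 2 × 0.7784 = 1.557 mol
Q = 1.557 × 96485 = 1.502×10^5 C
t = Q / I = 1.502×10^5 / 0.459 = 3.272×10^5 s = 5450 min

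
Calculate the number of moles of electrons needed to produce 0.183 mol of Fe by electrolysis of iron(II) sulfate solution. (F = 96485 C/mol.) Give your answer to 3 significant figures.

0.366 mol

Fe²⁺ + 2e⁻ → Fe, so n(e⁻) = 2 × 0.183 = 0.3660 mol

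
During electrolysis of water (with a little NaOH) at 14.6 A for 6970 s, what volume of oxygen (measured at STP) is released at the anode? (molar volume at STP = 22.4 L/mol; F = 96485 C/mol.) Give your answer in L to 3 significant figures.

Q = 14.6 A × 6970 s = 1.018×10^5 C
n(e⁻) = 1.018×10^5 / 96485 = 1.055 mol
2H₂O → O₂ + 4H⁺ + 4e⁻, so n(O₂) = 1.055 / 4 = 0.2638 mol
V = 0.2638 × 22.4 = 5.909 L

5.91 L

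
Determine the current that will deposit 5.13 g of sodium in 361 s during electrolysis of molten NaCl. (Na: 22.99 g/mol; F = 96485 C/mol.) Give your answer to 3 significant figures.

n(Na) = 5.13 / 22.99 = 0.2231 mol
Na⁺ + e⁻ → Na, so n(e⁻) = 0.2231 mol
Q = 0.2231 × 96485 = 21530 C
I = Q / t = 21530 / 361 s = 59.6 A

59.6 A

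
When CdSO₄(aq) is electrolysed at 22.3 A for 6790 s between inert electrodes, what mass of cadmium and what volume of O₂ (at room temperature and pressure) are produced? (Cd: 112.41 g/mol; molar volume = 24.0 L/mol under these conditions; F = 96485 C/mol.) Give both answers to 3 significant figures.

88.2 g Cd; 9.42 L O₂

Q = 22.3 × 6790 = 1.514×10^5 C; n(e⁻) = 1.514×10^5 / 96485 = 1.569 mol
Cathode: Cd²⁺ + 2e⁻ → Cd → n(Cd) = 1.569/2 = 0.7845 mol → 88.2 g
Anode: 2H₂O → O₂ + 4H⁺ + 4e⁻ → n(O₂) = 1.569/4 = 0.3923 mol → 9.42 L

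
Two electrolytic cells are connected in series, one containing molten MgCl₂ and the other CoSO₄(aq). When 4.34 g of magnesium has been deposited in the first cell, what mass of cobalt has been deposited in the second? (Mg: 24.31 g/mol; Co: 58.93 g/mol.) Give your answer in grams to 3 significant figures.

10.5 g

n(Mg) = 4.34 / 24.31 = 0.1785 mol
Mg²⁺ + 2e⁻ → Mg, so n(e⁻) = 2 × 0.1785 = 0.3570 mol
In series, the same 0.3570 mol of electrons flows through the second cell.
Co²⁺ + 2e⁻ → Co, so n(Co) = 0.3570 / 2 = 0.1785 mol
m(Co) = 0.1785 × 58.93 = 10.5 g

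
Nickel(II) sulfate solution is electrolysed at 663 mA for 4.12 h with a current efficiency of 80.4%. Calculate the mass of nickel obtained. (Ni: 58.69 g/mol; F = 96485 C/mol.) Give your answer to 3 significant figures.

Q = 0.663 × 14832 = 9834 C
n(e⁻) = 9834 / 96485 = 0.1019 mol
Ni²⁺ + 2e⁻ → Ni, so theoretical m(Ni) = 0.05095 × 58.69 = 2.990 g
Actual mass = 80.4% × 2.990 = 2.40 g

2.40 g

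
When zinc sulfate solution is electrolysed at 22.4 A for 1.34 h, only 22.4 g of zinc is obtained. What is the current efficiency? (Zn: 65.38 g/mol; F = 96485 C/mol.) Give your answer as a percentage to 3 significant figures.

61.2%

Q = 22.4 × 4824 = 1.081×10^5 C
n(e⁻) = 1.081×10^5 / 96485 = 1.120 mol
Zn²⁺ + 2e⁻ → Zn, so theoretical n(Zn) = 0.5600 mol → 36.61 g
Efficiency = 22.4 / 36.61 = 0.6119 = 61.2%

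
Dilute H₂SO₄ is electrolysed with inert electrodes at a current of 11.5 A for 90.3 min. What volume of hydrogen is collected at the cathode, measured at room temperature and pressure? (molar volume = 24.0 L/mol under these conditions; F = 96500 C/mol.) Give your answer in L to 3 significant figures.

7.75 L

Q = It = 11.5 × 5418 = 62310 C
n(e⁻) = Q/F = 62310/96500 = 0.6457 mol
2H⁺ + 2e⁻ → H₂, so n(H₂) = 0.6457 / 2 = 0.3229 mol
V = 0.3229 × 24.0 = 7.750 L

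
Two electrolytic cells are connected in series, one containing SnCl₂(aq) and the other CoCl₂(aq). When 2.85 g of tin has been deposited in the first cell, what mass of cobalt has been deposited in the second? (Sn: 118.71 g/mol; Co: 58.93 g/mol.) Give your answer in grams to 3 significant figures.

1.41 g

n(Sn) = 2.85 / 118.71 = 0.02401 mol
Sn²⁺ + 2e⁻ → Sn, so n(e⁻) = 2 × 0.02401 = 0.04802 mol
In series, the same 0.04802 mol of electrons flows through the second cell.
Co²⁺ + 2e⁻ → Co, so n(Co) = 0.04802 / 2 = 0.02401 mol
m(Co) = 0.02401 × 58.93 = 1.41 g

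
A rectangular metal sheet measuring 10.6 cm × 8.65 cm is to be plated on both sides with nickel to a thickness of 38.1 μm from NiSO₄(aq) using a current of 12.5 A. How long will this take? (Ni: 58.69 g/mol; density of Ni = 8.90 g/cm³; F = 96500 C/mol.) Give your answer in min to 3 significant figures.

Plated area = 2 × 10.6 × 8.65 = 183.4 cm²
Volume = 183.4 × 38.1×10⁻⁴ cm = 0.6988 cm³
m(Ni) = 0.6988 × 8.90 = 6.219 g
n(Ni) = 6.219 / 58.69 = 0.1060 mol; n(e⁻) = 2 × 0.1060 = 0.2120 mol
Q = 0.2120 × 96500 = 20460 C
t = 20460 / 12.5 = 1637 s = 27.3 min

27.3 min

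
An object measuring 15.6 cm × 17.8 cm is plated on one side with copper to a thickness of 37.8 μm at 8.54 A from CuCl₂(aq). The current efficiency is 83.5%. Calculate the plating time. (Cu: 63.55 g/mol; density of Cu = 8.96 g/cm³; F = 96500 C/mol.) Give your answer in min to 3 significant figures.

66.8 min

Plated area = 15.6 × 17.8 = 277.7 cm²
Volume = 277.7 × 37.8×10⁻⁴ cm = 1.050 cm³
m(Cu) = 1.050 × 8.96 = 9.408 g
n(Cu) = 9.408 / 63.55 = 0.1480 mol; n(e⁻) = 2 × 0.1480 = 0.2960 mol
Q = 0.2960 × 96500 / 0.835 = 34210 C
t = 34210 / 8.54 = 4006 s = 66.8 min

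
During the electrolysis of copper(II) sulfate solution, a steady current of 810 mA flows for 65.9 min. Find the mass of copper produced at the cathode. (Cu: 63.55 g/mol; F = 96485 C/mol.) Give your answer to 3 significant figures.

1.05 g

Charge passed = 0.810 × 3954 = 3203 C
n(e⁻) = 3203 / 96485 = 0.03320 mol
Cu²⁺ + 2e⁻ → Cu, so n(Cu) = 0.03320 / 2 = 0.01660 mol
m = 0.01660 × 63.55 = 1.05 g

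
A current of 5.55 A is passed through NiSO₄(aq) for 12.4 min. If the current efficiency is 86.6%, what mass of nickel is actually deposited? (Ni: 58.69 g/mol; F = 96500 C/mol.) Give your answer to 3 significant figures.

1.09 g

Q = 5.55 × 744 = 4129 C
n(e⁻) = 4129 / 96500 = 0.04279 mol
Ni²⁺ + 2e⁻ → Ni, so theoretical m(Ni) = 0.02140 × 58.69 = 1.256 g
Actual mass = 86.6% × 1.256 = 1.09 g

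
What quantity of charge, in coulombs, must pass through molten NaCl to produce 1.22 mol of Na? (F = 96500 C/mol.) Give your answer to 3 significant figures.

1.18×10^5 C

Na⁺ + e⁻ → Na, so n(e⁻) = 1 × 1.22 = 1.220 mol
Q = 1.220 × 96500 = 1.177×10^5 C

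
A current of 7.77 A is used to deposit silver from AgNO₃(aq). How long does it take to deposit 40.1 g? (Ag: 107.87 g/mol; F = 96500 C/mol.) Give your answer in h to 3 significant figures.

n(Ag) = 40.1 / 107.87 = 0.3717 mol
Ag⁺ + e⁻ → Ag, so n(e⁻) = 0.3717 mol
Q = 0.3717 × 96500 = 35870 C
t = Q / I = 35870 / 7.77 = 4616 s = 1.28 h

1.28 h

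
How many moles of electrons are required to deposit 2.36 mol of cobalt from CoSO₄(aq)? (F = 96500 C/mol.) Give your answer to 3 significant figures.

4.72 mol

Co²⁺ + 2e⁻ → Co, so n(e⁻) = 2 × 2.36 = 4.720 mol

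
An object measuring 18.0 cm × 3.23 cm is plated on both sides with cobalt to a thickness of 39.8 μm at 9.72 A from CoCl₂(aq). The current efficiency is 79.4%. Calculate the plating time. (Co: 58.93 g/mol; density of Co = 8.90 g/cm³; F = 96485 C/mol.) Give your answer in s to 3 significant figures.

Plated area = 2 × 18.0 × 3.23 = 116.3 cm²
Volume = 116.3 × 39.8×10⁻⁴ cm = 0.4629 cm³
m(Co) = 0.4629 × 8.90 = 4.120 g
n(Co) = 4.120 / 58.93 = 0.06991 mol; n(e⁻) = 2 × 0.06991 = 0.1398 mol
Q = 0.1398 × 96485 / 0.794 = 16990 C
t = 16990 / 9.72 = 1748 s

1750 s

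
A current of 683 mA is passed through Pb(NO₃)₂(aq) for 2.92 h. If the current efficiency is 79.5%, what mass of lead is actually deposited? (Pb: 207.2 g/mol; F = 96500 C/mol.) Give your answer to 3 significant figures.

6.13 g

Q = 0.683 × 10512 = 7180 C
n(e⁻) = 7180 / 96500 = 0.07440 mol
Pb²⁺ + 2e⁻ → Pb, so theoretical m(Pb) = 0.03720 × 207.2 = 7.708 g
Actual mass = 79.5% × 7.708 = 6.13 g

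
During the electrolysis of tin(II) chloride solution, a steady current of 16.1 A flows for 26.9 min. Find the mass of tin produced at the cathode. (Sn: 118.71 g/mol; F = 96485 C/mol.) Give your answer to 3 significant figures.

16.0 g

Q = It = 16.1 × 1614 = 25990 C
n(e⁻) = Q/F = 25990/96485 = 0.2694 mol
Sn²⁺ + 2e⁻ → Sn, so n(Sn) = 0.2694 / 2 = 0.1347 mol
m = 0.1347 × 118.71 = 16.0 g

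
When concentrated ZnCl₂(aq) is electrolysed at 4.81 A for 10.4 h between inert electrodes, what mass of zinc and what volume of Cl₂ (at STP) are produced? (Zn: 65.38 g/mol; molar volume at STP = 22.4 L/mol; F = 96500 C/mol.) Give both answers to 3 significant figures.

61.0 g Zn; 20.9 L Cl₂

Q = 4.81 × 37440 = 1.801×10^5 C; n(e⁻) = 1.801×10^5 / 96500 = 1.866 mol
Cathode: Zn²⁺ + 2e⁻ → Zn → n(Zn) = 1.866/2 = 0.9330 mol → 61.0 g
Anode: 2Cl⁻ → Cl₂ + 2e⁻ → n(Cl₂) = 1.866/2 = 0.9330 mol → 20.9 L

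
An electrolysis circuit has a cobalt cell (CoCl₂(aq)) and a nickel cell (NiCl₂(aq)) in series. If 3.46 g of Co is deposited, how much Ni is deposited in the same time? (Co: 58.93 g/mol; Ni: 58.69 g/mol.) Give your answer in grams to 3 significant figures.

n(Co) = 3.46 / 58.93 = 0.05871 mol
Co²⁺ + 2e⁻ → Co, so n(e⁻) = 2 × 0.05871 = 0.1174 mol
The cells are in series, so the same charge (and hence the same n(e⁻) = 0.1174 mol) passes through both.
Ni²⁺ + 2e⁻ → Ni, so n(Ni) = 0.1174 / 2 = 0.05870 mol
m(Ni) = 0.05870 × 58.69 = 3.45 g

3.45 g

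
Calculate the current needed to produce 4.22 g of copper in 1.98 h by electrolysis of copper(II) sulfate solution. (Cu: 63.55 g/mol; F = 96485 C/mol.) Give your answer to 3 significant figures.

1.80 A

n(Cu) = 4.22 / 63.55 = 0.06640 mol
Cu²⁺ + 2e⁻ → Cu, so n(e⁻) = 2 × 0.06640 = 0.1328 mol
Q = 0.1328 × 96485 = 12810 C
I = Q / t = 12810 / 7128 s = 1.80 A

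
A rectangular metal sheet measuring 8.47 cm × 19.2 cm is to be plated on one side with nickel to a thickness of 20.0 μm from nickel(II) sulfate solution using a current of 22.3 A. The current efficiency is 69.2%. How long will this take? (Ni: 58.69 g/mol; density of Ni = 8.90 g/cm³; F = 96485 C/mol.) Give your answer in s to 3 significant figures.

617 s

Plated area = 8.47 × 19.2 = 162.6 cm²
Volume = 162.6 × 20.0×10⁻⁴ cm = 0.3252 cm³
m(Ni) = 0.3252 × 8.90 = 2.894 g
n(Ni) = 2.894 / 58.69 = 0.04931 mol; n(e⁻) = 2 × 0.04931 = 0.09862 mol
Q = 0.09862 × 96485 / 0.692 = 13750 C
t = 13750 / 22.3 = 616.6 s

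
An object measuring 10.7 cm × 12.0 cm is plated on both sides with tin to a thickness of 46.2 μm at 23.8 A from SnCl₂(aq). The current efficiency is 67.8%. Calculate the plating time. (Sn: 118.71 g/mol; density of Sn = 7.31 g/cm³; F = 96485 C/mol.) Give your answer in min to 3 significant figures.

14.6 min

Plated area = 2 × 10.7 × 12.0 = 256.8 cm²
Volume = 256.8 × 46.2×10⁻⁴ cm = 1.186 cm³
m(Sn) = 1.186 × 7.31 = 8.670 g
n(Sn) = 8.670 / 118.71 = 0.07304 mol; n(e⁻) = 2 × 0.07304 = 0.1461 mol
Q = 0.1461 × 96485 / 0.678 = 20790 C
t = 20790 / 23.8 = 873.5 s = 14.6 min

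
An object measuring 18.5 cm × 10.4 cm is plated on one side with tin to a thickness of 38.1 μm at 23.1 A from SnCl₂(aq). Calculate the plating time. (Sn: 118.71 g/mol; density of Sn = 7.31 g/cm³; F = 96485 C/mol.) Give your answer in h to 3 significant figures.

Plated area = 18.5 × 10.4 = 192.4 cm²
Volume = 192.4 × 38.1×10⁻⁴ cm = 0.7330 cm³
m(Sn) = 0.7330 × 7.31 = 5.358 g
n(Sn) = 5.358 / 118.71 = 0.04514 mol; n(e⁻) = 2 × 0.04514 = 0.09028 mol
Q = 0.09028 × 96485 = 8711 C
t = 8711 / 23.1 = 377.1 s = 0.105 h

0.105 h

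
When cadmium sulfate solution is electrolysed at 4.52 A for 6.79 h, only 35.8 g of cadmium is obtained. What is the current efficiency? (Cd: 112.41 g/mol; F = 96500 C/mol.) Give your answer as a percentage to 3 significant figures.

55.6%

Q = 4.52 × 24444 = 1.105×10^5 C
n(e⁻) = 1.105×10^5 / 96500 = 1.145 mol
Cd²⁺ + 2e⁻ → Cd, so theoretical n(Cd) = 0.5725 mol → 64.35 g
Efficiency = 35.8 / 64.35 = 0.5563 = 55.6%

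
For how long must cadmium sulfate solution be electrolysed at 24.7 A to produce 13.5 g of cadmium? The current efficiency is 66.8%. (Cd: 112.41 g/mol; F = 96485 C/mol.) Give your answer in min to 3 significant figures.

23.4 min

n(Cd) = 13.5 / 112.41 = 0.1201 mol
Cd²⁺ + 2e⁻ → Cd, so n(e⁻) = 2 × 0.1201 = 0.2402 mol
Q = 0.2402 × 96485 / 0.668 = 34690 C
t = Q / I = 34690 / 24.7 = 1404 s = 23.4 min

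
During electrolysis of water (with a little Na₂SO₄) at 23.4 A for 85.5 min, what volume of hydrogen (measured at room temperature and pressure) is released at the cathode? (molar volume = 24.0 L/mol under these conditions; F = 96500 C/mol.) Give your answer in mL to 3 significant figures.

14900 mL

Q = 23.4 A × 5130 s = 1.200×10^5 C
n(e⁻) = 1.200×10^5 / 96500 = 1.244 mol
2H⁺ + 2e⁻ → H₂, so n(H₂) = 1.244 / 2 = 0.6220 mol
V = 0.6220 × 24.0 = 14.93 L
= 14900 mL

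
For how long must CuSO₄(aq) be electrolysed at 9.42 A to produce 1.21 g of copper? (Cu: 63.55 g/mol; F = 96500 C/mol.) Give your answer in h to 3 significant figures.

0.108 h

n(Cu) = 1.21 / 63.55 = 0.01904 mol
Cu²⁺ + 2e⁻ → Cu, so n(e⁻) = 2 × 0.01904 = 0.03808 mol
Q = 0.03808 × 96500 = 3675 C
t = Q / I = 3675 / 9.42 = 390.1 s = 0.108 h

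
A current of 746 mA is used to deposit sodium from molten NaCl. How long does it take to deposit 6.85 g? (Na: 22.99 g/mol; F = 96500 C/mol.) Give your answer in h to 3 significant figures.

10.7 h

n(Na) = 6.85 / 22.99 = 0.2980 mol
Na⁺ + e⁻ → Na, so n(e⁻) = 0.2980 mol
Q = 0.2980 × 96500 = 28760 C
t = Q / I = 28760 / 0.746 = 38550 s = 10.7 h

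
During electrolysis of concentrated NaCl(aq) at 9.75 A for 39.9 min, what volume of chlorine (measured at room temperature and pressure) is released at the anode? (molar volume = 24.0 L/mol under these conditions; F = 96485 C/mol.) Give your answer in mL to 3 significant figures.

Q = It = 9.75 × 2394 = 23340 C
n(e⁻) = Q/F = 23340/96485 = 0.2419 mol
2Cl⁻ → Cl₂ + 2e⁻, so n(Cl₂) = 0.2419 / 2 = 0.1210 mol
V = 0.1210 × 24.0 = 2.904 L
= 2900 mL

2900 mL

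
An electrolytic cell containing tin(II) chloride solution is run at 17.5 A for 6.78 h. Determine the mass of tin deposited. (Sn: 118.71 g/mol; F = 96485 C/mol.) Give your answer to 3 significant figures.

263 g

Q = It = 17.5 × 24408 = 4.271×10^5 C
n(e⁻) = Q/F = 4.271×10^5/96485 = 4.427 mol
Sn²⁺ + 2e⁻ → Sn, so n(Sn) = 4.427 / 2 = 2.214 mol
m = 2.214 × 118.71 = 263 g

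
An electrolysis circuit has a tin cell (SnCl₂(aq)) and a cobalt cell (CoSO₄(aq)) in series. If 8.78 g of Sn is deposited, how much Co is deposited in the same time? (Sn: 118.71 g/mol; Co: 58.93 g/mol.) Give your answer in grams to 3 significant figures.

4.36 g

n(Sn) = 8.78 / 118.71 = 0.07396 mol
Sn²⁺ + 2e⁻ → Sn, so n(e⁻) = 2 × 0.07396 = 0.1479 mol
In series, the same 0.1479 mol of electrons flows through the second cell.
Co²⁺ + 2e⁻ → Co, so n(Co) = 0.1479 / 2 = 0.07395 mol
m(Co) = 0.07395 × 58.93 = 4.36 g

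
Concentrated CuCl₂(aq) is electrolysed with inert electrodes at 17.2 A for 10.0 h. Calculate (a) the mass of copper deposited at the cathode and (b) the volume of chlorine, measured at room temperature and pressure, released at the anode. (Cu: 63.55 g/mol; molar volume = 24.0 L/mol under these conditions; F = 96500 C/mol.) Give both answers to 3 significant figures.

204 g Cu; 77.0 L Cl₂

Q = 17.2 × 36000 = 6.192×10^5 C; n(e⁻) = 6.192×10^5 / 96500 = 6.417 mol
Cathode: Cu²⁺ + 2e⁻ → Cu → n(Cu) = 6.417/2 = 3.209 mol → 204 g
Anode: 2Cl⁻ → Cl₂ + 2e⁻ → n(Cl₂) = 6.417/2 = 3.209 mol → 77.0 L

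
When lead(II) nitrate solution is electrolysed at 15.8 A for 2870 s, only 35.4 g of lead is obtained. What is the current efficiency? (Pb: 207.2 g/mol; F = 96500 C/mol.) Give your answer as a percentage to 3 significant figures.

Q = 15.8 × 2870 = 45350 C
n(e⁻) = 45350 / 96500 = 0.4699 mol
Pb²⁺ + 2e⁻ → Pb, so theoretical n(Pb) = 0.2350 mol → 48.69 g
Efficiency = 35.4 / 48.69 = 0.7270 = 72.7%

72.7%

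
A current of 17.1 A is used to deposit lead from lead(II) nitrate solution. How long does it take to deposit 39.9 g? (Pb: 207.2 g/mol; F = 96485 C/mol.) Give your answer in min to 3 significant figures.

36.2 min

n(Pb) = 39.9 / 207.2 = 0.1926 mol
Pb²⁺ + 2e⁻ → Pb, so n(e⁻) = 2 × 0.1926 = 0.3852 mol
Q = 0.3852 × 96485 = 37170 C
t = Q / I = 37170 / 17.1 = 2174 s = 36.2 min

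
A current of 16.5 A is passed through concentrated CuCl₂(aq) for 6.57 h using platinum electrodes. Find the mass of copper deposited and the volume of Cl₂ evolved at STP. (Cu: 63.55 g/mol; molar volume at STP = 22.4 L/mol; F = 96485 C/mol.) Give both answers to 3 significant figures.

129 g Cu; 45.3 L Cl₂

Q = 16.5 × 23652 = 3.903×10^5 C; n(e⁻) = 3.903×10^5 / 96485 = 4.045 mol
Cathode: Cu²⁺ + 2e⁻ → Cu → n(Cu) = 4.045/2 = 2.023 mol → 129 g
Anode: 2Cl⁻ → Cl₂ + 2e⁻ → n(Cl₂) = 4.045/2 = 2.023 mol → 45.3 L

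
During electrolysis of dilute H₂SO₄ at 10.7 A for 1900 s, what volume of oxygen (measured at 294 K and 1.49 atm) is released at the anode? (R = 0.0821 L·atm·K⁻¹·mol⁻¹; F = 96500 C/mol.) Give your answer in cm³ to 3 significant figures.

Q = It = 10.7 × 1900 = 20330 C
Moles of electrons = 20330 / 96500 = 0.2107 mol
2H₂O → O₂ + 4H⁺ + 4e⁻, so n(O₂) = 0.2107 / 4 = 0.05268 mol
V = nRT/P = 0.05268 × 0.0821 × 294 / 1.49 = 0.8534 L
= 853 cm³

853 cm³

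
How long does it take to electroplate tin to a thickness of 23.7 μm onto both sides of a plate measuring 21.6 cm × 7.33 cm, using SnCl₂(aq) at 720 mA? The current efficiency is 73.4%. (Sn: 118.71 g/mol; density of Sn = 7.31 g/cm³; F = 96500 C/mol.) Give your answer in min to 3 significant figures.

Plated area = 2 × 21.6 × 7.33 = 316.7 cm²
Volume = 316.7 × 23.7×10⁻⁴ cm = 0.7506 cm³
m(Sn) = 0.7506 × 7.31 = 5.487 g
n(Sn) = 5.487 / 118.71 = 0.04622 mol; n(e⁻) = 2 × 0.04622 = 0.09244 mol
Q = 0.09244 × 96500 / 0.734 = 12150 C
t = 12150 / 0.720 = 16880 s = 281 min

281 min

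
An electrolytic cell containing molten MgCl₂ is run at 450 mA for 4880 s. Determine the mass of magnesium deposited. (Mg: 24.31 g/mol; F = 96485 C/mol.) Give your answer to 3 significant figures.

Charge passed = 0.450 × 4880 = 2196 C
n(e⁻) = Q/F = 2196/96485 = 0.02276 mol
Mg²⁺ + 2e⁻ → Mg, so n(Mg) = 0.02276 / 2 = 0.01138 mol
m = 0.01138 × 24.31 = 0.277 g

0.277 g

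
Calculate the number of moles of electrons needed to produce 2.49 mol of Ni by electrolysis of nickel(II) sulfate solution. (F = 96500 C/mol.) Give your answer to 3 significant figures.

4.98 mol

Ni²⁺ + 2e⁻ → Ni, so n(e⁻) = 2 × 2.49 = 4.980 mol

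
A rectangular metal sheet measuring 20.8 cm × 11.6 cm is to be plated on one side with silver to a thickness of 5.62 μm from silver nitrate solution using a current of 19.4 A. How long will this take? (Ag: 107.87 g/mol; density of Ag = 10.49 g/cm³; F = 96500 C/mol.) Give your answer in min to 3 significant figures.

Plated area = 20.8 × 11.6 = 241.3 cm²
Volume = 241.3 × 5.62×10⁻⁴ cm = 0.1356 cm³
m(Ag) = 0.1356 × 10.49 = 1.422 g
n(Ag) = 1.422 / 107.87 = 0.01318 mol; n(e⁻) = 0.01318 mol
Q = 0.01318 × 96500 = 1272 C
t = 1272 / 19.4 = 65.57 s = 1.09 min

1.09 min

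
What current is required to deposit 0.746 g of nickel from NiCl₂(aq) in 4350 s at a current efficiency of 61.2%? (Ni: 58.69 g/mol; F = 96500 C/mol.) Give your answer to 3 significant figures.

n(Ni) = 0.746 / 58.69 = 0.01271 mol
Ni²⁺ + 2e⁻ → Ni, so n(e⁻) = 2 × 0.01271 = 0.02542 mol
Q = 0.02542 × 96500 / 0.612 = 4008 C
I = Q / t = 4008 / 4350 s = 0.921 A

0.921 A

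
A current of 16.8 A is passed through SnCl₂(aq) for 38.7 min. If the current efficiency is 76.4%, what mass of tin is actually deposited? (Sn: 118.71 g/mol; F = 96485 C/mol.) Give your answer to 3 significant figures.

18.3 g

Q = 16.8 × 2322 = 39010 C
n(e⁻) = 39010 / 96485 = 0.4043 mol
Sn²⁺ + 2e⁻ → Sn, so theoretical m(Sn) = 0.2022 × 118.71 = 24.00 g
Actual mass = 76.4% × 24.00 = 18.3 g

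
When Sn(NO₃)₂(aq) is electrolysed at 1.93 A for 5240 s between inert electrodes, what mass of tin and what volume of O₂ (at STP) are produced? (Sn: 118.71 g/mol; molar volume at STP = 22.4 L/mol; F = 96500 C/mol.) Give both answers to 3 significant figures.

6.22 g Sn; 0.587 L O₂

Q = 1.93 × 5240 = 10110 C; n(e⁻) = 10110 / 96500 = 0.1048 mol
Cathode: Sn²⁺ + 2e⁻ → Sn → n(Sn) = 0.1048/2 = 0.05240 mol → 6.22 g
Anode: 2H₂O → O₂ + 4H⁺ + 4e⁻ → n(O₂) = 0.1048/4 = 0.02620 mol → 0.587 L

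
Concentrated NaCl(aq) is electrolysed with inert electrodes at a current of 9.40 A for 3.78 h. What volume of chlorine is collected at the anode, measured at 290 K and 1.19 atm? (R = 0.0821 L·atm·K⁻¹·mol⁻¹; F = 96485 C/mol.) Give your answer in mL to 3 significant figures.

13300 mL

Q = 9.40 A × 13608 s = 1.279×10^5 C
n(e⁻) = Q/F = 1.279×10^5/96485 = 1.326 mol
2Cl⁻ → Cl₂ + 2e⁻, so n(Cl₂) = 1.326 / 2 = 0.6630 mol
V = nRT/P = 0.6630 × 0.0821 × 290 / 1.19 = 13.27 L
= 13300 mL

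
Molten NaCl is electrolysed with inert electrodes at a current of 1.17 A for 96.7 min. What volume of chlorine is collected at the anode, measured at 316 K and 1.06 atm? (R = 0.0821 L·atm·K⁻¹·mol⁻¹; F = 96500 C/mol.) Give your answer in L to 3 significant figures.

Q = It = 1.17 × 5802 = 6788 C
n(e⁻) = Q/F = 6788/96500 = 0.07034 mol
2Cl⁻ → Cl₂ + 2e⁻, so n(Cl₂) = 0.07034 / 2 = 0.03517 mol
V = nRT/P = 0.03517 × 0.0821 × 316 / 1.06 = 0.8608 L

0.861 L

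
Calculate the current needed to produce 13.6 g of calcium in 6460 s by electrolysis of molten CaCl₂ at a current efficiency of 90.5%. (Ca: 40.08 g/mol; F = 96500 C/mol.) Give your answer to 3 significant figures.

n(Ca) = 13.6 / 40.08 = 0.3393 mol
Ca²⁺ + 2e⁻ → Ca, so n(e⁻) = 2 × 0.3393 = 0.6786 mol
Q = 0.6786 × 96500 / 0.905 = 72360 C
I = Q / t = 72360 / 6460 s = 11.2 A

11.2 A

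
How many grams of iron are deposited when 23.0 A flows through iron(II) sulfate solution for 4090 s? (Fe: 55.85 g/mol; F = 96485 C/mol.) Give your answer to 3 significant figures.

27.2 g

Charge passed = 23.0 × 4090 = 94070 C
n(e⁻) = Q/F = 94070/96485 = 0.9750 mol
Fe²⁺ + 2e⁻ → Fe, so n(Fe) = 0.9750 / 2 = 0.4875 mol
m = 0.4875 × 55.85 = 27.2 g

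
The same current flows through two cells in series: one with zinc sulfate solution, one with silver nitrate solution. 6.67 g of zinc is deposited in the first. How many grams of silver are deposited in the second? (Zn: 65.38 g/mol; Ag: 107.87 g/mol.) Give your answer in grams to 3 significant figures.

22.0 g

n(Zn) = 6.67 / 65.38 = 0.1020 mol
Zn²⁺ + 2e⁻ → Zn, so n(e⁻) = 2 × 0.1020 = 0.2040 mol
The cells are in series, so the same charge (and hence the same n(e⁻) = 0.2040 mol) passes through both.
Ag⁺ + e⁻ → Ag, so n(Ag) = 0.2040 mol
m(Ag) = 0.2040 × 107.87 = 22.0 g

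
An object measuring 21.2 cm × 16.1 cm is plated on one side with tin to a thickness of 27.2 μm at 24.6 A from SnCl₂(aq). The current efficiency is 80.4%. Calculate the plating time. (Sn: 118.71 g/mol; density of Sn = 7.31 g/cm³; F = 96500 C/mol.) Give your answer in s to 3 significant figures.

Plated area = 21.2 × 16.1 = 341.3 cm²
Volume = 341.3 × 27.2×10⁻⁴ cm = 0.9283 cm³
m(Sn) = 0.9283 × 7.31 = 6.786 g
n(Sn) = 6.786 / 118.71 = 0.05716 mol; n(e⁻) = 2 × 0.05716 = 0.1143 mol
Q = 0.1143 × 96500 / 0.804 = 13720 C
t = 13720 / 24.6 = 557.7 s

558 s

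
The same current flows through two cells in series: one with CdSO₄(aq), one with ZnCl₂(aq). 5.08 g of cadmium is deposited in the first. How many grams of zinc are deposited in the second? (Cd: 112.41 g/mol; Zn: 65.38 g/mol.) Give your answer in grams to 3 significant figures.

n(Cd) = 5.08 / 112.41 = 0.04519 mol
Cd²⁺ + 2e⁻ → Cd, so n(e⁻) = 2 × 0.04519 = 0.09038 mol
Since the cells are in series, n(e⁻) in the Zn cell is also 0.09038 mol.
Zn²⁺ + 2e⁻ → Zn, so n(Zn) = 0.09038 / 2 = 0.04519 mol
m(Zn) = 0.04519 × 65.38 = 2.95 g

2.95 g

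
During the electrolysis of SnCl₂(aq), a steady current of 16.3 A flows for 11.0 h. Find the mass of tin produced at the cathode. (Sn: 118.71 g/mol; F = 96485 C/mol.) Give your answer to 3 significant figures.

Charge passed = 16.3 × 39600 = 6.455×10^5 C
n(e⁻) = 6.455×10^5 / 96485 = 6.690 mol
Sn²⁺ + 2e⁻ → Sn, so n(Sn) = 6.690 / 2 = 3.345 mol
m = 3.345 × 118.71 = 397 g

397 g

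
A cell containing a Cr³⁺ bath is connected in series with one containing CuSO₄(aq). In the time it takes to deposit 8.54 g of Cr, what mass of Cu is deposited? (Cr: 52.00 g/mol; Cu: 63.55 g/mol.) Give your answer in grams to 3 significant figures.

n(Cr) = 8.54 / 52.00 = 0.1642 mol
Cr³⁺ + 3e⁻ → Cr, so n(e⁻) = 3 × 0.1642 = 0.4926 mol
The cells are in series, so the same charge (and hence the same n(e⁻) = 0.4926 mol) passes through both.
Cu²⁺ + 2e⁻ → Cu, so n(Cu) = 0.4926 / 2 = 0.2463 mol
m(Cu) = 0.2463 × 63.55 = 15.7 g

15.7 g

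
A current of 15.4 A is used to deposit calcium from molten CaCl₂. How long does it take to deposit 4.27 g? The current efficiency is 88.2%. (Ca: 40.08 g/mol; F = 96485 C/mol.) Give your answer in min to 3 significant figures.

25.2 min

n(Ca) = 4.27 / 40.08 = 0.1065 mol
Ca²⁺ + 2e⁻ → Ca, so n(e⁻) = 2 × 0.1065 = 0.2130 mol
Q = 0.2130 × 96485 / 0.882 = 23300 C
t = Q / I = 23300 / 15.4 = 1513 s = 25.2 min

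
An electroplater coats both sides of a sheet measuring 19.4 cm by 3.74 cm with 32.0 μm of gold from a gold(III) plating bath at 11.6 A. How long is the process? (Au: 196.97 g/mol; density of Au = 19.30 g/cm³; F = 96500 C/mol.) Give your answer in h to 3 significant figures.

0.315 h

Plated area = 2 × 19.4 × 3.74 = 145.1 cm²
Volume = 145.1 × 32.0×10⁻⁴ cm = 0.4643 cm³
m(Au) = 0.4643 × 19.30 = 8.961 g
n(Au) = 8.961 / 196.97 = 0.04549 mol; n(e⁻) = 3 × 0.04549 = 0.1365 mol
Q = 0.1365 × 96500 = 13170 C
t = 13170 / 11.6 = 1135 s = 0.315 h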